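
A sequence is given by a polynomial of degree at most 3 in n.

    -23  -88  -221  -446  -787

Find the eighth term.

D1: -65 , -133 , -225 , -341
D2: -68 , -92 , -116
D3: -24 , -24
Constant third difference = -24, so extend:
-116 − 24 = -140;  -341 − 140 = -481;  -787 − 481 = -1268
-140 − 24 = -164;  -481 − 164 = -645;  -1268 − 645 = -1913
-164 − 24 = -188;  -645 − 188 = -833;  -1913 − 833 = -2746

-2746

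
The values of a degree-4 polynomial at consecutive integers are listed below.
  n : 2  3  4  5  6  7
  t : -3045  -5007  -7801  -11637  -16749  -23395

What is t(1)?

-1729

First differences: -1962, -2794, -3836, -5112, -6646
Second differences: -832, -1042, -1276, -1534
Third differences: -210, -234, -258
Fourth differences: -24, -24
The fourth differences are constant at -24.
Work back: -210 + 24 = -186;  -832 + 186 = -646;  -1962 + 646 = -1316;  -3045 + 1316 = -1729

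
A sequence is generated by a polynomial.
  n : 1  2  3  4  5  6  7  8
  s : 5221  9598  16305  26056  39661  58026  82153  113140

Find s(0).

2556

4377  6707  9751  13605  18365  24127  30987
2330  3044  3854  4760  5762  6860
714  810  906  1002  1098
96  96  96  96
The fourth differences are constant at 96.
Work back: 714 − 96 = 618;  2330 − 618 = 1712;  4377 − 1712 = 2665;  5221 − 2665 = 2556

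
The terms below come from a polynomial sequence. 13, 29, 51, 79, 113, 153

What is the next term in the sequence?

Δ: 16 , 22 , 28 , 34 , 40
Δ²: 6 , 6 , 6 , 6
Second differences constant at 6.
40 + 6 = 46;  153 + 46 = 199

199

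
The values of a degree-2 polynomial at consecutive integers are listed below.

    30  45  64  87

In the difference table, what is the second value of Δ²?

4

First differences: 15, 19, 23
Second differences: 4, 4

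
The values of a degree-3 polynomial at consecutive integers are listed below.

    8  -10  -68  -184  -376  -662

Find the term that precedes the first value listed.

4

First differences: -18, -58, -116, -192, -286
Second differences: -40, -58, -76, -94
Third differences: -18, -18, -18
The third differences are constant at -18.
Work back: -40 + 18 = -22;  -18 + 22 = 4;  8 − 4 = 4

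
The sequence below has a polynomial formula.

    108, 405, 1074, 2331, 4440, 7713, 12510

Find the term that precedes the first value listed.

15

D1: 297  669  1257  2109  3273  4797
D2: 372  588  852  1164  1524
D3: 216  264  312  360
D4: 48  48  48
The fourth differences are constant at 48.
Work back: 216 − 48 = 168;  372 − 168 = 204;  297 − 204 = 93;  108 − 93 = 15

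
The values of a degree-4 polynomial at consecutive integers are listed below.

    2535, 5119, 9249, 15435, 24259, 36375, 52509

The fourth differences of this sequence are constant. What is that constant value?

First differences: 2584, 4130, 6186, 8824, 12116, 16134
Second differences: 1546, 2056, 2638, 3292, 4018
Third differences: 510, 582, 654, 726
Fourth differences: 72, 72, 72

72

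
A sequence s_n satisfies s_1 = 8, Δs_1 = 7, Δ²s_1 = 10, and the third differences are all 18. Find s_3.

32

Build the table forward from the leading diagonal:
Third differences: 18  18  18
Second differences: 10  28  46
First differences: 7  17  45
s: 8  15  32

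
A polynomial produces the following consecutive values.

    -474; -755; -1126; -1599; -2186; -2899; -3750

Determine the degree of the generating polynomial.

-281, -371, -473, -587, -713, -851
-90, -102, -114, -126, -138
-12, -12, -12, -12
The third differences are constant, so the polynomial has degree 3.

3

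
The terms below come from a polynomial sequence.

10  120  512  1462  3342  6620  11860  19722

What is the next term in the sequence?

D1: 110, 392, 950, 1880, 3278, 5240, 7862
D2: 282, 558, 930, 1398, 1962, 2622
D3: 276, 372, 468, 564, 660
D4: 96, 96, 96, 96
The fourth differences are constant (96).
660 + 96 = 756;  2622 + 756 = 3378;  7862 + 3378 = 11240;  19722 + 11240 = 30962

30962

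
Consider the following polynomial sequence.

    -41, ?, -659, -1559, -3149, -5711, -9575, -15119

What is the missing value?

-215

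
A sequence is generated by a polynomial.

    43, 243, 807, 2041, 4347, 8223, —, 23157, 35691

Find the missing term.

Using the first 6 terms:
200, 564, 1234, 2306, 3876
364, 670, 1072, 1570
306, 402, 498
96, 96
Constant fourth difference = 96.
Extend forward: 498 + 96 = 594;  1570 + 594 = 2164;  3876 + 2164 = 6040;  8223 + 6040 = 14263

14263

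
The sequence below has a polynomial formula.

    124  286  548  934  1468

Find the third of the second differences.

148

First differences: 162, 262, 386, 534
Second differences: 100, 124, 148
Third differences: 24, 24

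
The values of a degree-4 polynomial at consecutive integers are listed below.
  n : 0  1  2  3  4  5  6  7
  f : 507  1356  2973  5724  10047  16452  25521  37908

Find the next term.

54339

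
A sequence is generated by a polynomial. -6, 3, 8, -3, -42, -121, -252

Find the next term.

Δ: 9, 5, -11, -39, -79, -131
Δ²: -4, -16, -28, -40, -52
Δ³: -12, -12, -12, -12
Constant third difference = -12, so extend:
-52 − 12 = -64;  -131 − 64 = -195;  -252 − 195 = -447

-447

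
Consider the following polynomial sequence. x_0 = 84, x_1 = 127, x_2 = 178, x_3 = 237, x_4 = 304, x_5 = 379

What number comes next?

462

First differences: 43, 51, 59, 67, 75
Second differences: 8, 8, 8, 8
Constant second difference = 8, so extend:
75 + 8 = 83;  379 + 83 = 462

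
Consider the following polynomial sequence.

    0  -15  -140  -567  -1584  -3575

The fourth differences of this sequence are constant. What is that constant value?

-96

First differences: -15, -125, -427, -1017, -1991
Second differences: -110, -302, -590, -974
Third differences: -192, -288, -384
Fourth differences: -96, -96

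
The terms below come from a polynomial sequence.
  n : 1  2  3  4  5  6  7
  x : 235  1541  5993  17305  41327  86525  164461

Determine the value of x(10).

766837

D1: 1306, 4452, 11312, 24022, 45198, 77936
D2: 3146, 6860, 12710, 21176, 32738
D3: 3714, 5850, 8466, 11562
D4: 2136, 2616, 3096
D5: 480, 480
The fifth differences are constant (480).
3096 + 480 = 3576;  11562 + 3576 = 15138;  32738 + 15138 = 47876;  77936 + 47876 = 125812;  164461 + 125812 = 290273
3576 + 480 = 4056;  15138 + 4056 = 19194;  47876 + 19194 = 67070;  125812 + 67070 = 192882;  290273 + 192882 = 483155
4056 + 480 = 4536;  19194 + 4536 = 23730;  67070 + 23730 = 90800;  192882 + 90800 = 283682;  483155 + 283682 = 766837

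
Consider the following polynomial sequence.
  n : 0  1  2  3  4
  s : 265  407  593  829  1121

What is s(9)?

3631

142  186  236  292
44  50  56
6  6
Third differences constant at 6.
56 + 6 = 62;  292 + 62 = 354;  1121 + 354 = 1475
62 + 6 = 68;  354 + 68 = 422;  1475 + 422 = 1897
68 + 6 = 74;  422 + 74 = 496;  1897 + 496 = 2393
74 + 6 = 80;  496 + 80 = 576;  2393 + 576 = 2969
80 + 6 = 86;  576 + 86 = 662;  2969 + 662 = 3631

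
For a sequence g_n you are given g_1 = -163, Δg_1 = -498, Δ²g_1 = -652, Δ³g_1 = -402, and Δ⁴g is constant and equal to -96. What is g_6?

Build the table forward from the leading diagonal:
Δ⁴: -96  -96  -96  -96  -96  -96
Δ³: -402  -498  -594  -690  -786  -882
Δ²: -652  -1054  -1552  -2146  -2836  -3622
Δ: -498  -1150  -2204  -3756  -5902  -8738
g: -163  -661  -1811  -4015  -7771  -13673

-13673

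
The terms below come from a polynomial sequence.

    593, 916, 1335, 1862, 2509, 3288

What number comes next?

4211

Δ: 323, 419, 527, 647, 779
Δ²: 96, 108, 120, 132
Δ³: 12, 12, 12
The third differences are constant (12).
132 + 12 = 144;  779 + 144 = 923;  3288 + 923 = 4211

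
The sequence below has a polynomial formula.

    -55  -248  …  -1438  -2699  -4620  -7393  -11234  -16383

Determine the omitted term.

Using the last 6 terms:
First differences: -1261  -1921  -2773  -3841  -5149
Second differences: -660  -852  -1068  -1308
Third differences: -192  -216  -240
Fourth differences: -24  -24
Constant fourth difference = -24.
Extend backward: -192 + 24 = -168;  -660 + 168 = -492;  -1261 + 492 = -769;  -1438 + 769 = -669

-669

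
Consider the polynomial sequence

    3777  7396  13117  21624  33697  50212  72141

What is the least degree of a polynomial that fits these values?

First differences: 3619, 5721, 8507, 12073, 16515, 21929
Second differences: 2102, 2786, 3566, 4442, 5414
Third differences: 684, 780, 876, 972
Fourth differences: 96, 96, 96
The fourth differences are constant, so the polynomial has degree 4.

4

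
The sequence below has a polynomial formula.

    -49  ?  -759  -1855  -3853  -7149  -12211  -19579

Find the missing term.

-241

Using the last 6 terms:
Δ: -1096  -1998  -3296  -5062  -7368
Δ²: -902  -1298  -1766  -2306
Δ³: -396  -468  -540
Δ⁴: -72  -72
Constant fourth difference = -72.
Extend backward: -396 + 72 = -324;  -902 + 324 = -578;  -1096 + 578 = -518;  -759 + 518 = -241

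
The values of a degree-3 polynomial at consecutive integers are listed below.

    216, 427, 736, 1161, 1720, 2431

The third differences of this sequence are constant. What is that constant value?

Δ: 211, 309, 425, 559, 711
Δ²: 98, 116, 134, 152
Δ³: 18, 18, 18

18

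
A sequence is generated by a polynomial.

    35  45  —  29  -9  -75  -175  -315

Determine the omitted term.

45

Using the last 5 terms:
Δ: -38  -66  -100  -140
Δ²: -28  -34  -40
Δ³: -6  -6
Constant third difference = -6.
Extend backward: -28 + 6 = -22;  -38 + 22 = -16;  29 + 16 = 45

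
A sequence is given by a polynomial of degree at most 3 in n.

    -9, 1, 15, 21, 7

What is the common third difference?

First differences: 10, 14, 6, -14
Second differences: 4, -8, -20
Third differences: -12, -12

-12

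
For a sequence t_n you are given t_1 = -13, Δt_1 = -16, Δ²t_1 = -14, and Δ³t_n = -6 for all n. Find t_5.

-185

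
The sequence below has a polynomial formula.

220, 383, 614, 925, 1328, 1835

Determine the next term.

Δ: 163, 231, 311, 403, 507
Δ²: 68, 80, 92, 104
Δ³: 12, 12, 12
Third differences constant at 12.
104 + 12 = 116;  507 + 116 = 623;  1835 + 623 = 2458

2458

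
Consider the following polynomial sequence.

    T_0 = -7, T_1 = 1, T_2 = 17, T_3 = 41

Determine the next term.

D1: 8, 16, 24
D2: 8, 8
Constant second difference = 8, so extend:
24 + 8 = 32;  41 + 32 = 73

73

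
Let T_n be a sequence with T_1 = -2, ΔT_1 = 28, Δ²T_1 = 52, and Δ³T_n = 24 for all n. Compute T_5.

Build the table forward from the leading diagonal:
Δ³: 24  24  24  24  24
Δ²: 52  76  100  124  148
Δ: 28  80  156  256  380
T: -2  26  106  262  518

518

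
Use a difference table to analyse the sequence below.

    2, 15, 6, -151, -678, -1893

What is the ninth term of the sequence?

-14286

First differences: 13 , -9 , -157 , -527 , -1215
Second differences: -22 , -148 , -370 , -688
Third differences: -126 , -222 , -318
Fourth differences: -96 , -96
The fourth differences are constant (-96).
-318 − 96 = -414;  -688 − 414 = -1102;  -1215 − 1102 = -2317;  -1893 − 2317 = -4210
-414 − 96 = -510;  -1102 − 510 = -1612;  -2317 − 1612 = -3929;  -4210 − 3929 = -8139
-510 − 96 = -606;  -1612 − 606 = -2218;  -3929 − 2218 = -6147;  -8139 − 6147 = -14286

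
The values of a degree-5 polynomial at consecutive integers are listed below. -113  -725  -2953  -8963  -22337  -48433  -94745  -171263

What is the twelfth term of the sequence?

-612, -2228, -6010, -13374, -26096, -46312, -76518
-1616, -3782, -7364, -12722, -20216, -30206
-2166, -3582, -5358, -7494, -9990
-1416, -1776, -2136, -2496
-360, -360, -360
Fifth differences constant at -360.
-2496 − 360 = -2856;  -9990 − 2856 = -12846;  -30206 − 12846 = -43052;  -76518 − 43052 = -119570;  -171263 − 119570 = -290833
-2856 − 360 = -3216;  -12846 − 3216 = -16062;  -43052 − 16062 = -59114;  -119570 − 59114 = -178684;  -290833 − 178684 = -469517
-3216 − 360 = -3576;  -16062 − 3576 = -19638;  -59114 − 19638 = -78752;  -178684 − 78752 = -257436;  -469517 − 257436 = -726953
-3576 − 360 = -3936;  -19638 − 3936 = -23574;  -78752 − 23574 = -102326;  -257436 − 102326 = -359762;  -726953 − 359762 = -1086715

-1086715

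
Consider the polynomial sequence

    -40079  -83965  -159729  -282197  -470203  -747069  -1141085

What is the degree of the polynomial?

5

First differences: -43886, -75764, -122468, -188006, -276866, -394016
Second differences: -31878, -46704, -65538, -88860, -117150
Third differences: -14826, -18834, -23322, -28290
Fourth differences: -4008, -4488, -4968
Fifth differences: -480, -480
The fifth differences are constant, so the polynomial has degree 5.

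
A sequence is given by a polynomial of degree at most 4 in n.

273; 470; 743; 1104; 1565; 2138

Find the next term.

2835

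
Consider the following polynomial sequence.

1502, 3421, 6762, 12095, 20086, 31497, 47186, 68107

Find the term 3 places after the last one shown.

D1: 1919  3341  5333  7991  11411  15689  20921
D2: 1422  1992  2658  3420  4278  5232
D3: 570  666  762  858  954
D4: 96  96  96  96
Fourth differences constant at 96.
954 + 96 = 1050;  5232 + 1050 = 6282;  20921 + 6282 = 27203;  68107 + 27203 = 95310
1050 + 96 = 1146;  6282 + 1146 = 7428;  27203 + 7428 = 34631;  95310 + 34631 = 129941
1146 + 96 = 1242;  7428 + 1242 = 8670;  34631 + 8670 = 43301;  129941 + 43301 = 173242

173242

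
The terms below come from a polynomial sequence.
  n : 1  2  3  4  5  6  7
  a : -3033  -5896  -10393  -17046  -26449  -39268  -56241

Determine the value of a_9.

D1: -2863, -4497, -6653, -9403, -12819, -16973
D2: -1634, -2156, -2750, -3416, -4154
D3: -522, -594, -666, -738
D4: -72, -72, -72
Constant fourth difference = -72, so extend:
-738 − 72 = -810;  -4154 − 810 = -4964;  -16973 − 4964 = -21937;  -56241 − 21937 = -78178
-810 − 72 = -882;  -4964 − 882 = -5846;  -21937 − 5846 = -27783;  -78178 − 27783 = -105961

-105961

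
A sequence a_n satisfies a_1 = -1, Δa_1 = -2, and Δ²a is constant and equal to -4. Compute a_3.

-9

Build the table forward from the leading diagonal:
Second differences: -4  -4  -4
First differences: -2  -6  -10
a: -1  -3  -9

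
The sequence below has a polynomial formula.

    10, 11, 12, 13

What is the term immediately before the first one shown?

9

Δ: 1, 1, 1
The first differences are constant at 1.
Work back: 10 − 1 = 9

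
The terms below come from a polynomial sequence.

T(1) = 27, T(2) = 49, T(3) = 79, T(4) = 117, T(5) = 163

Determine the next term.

D1: 22 , 30 , 38 , 46
D2: 8 , 8 , 8
Second differences constant at 8.
46 + 8 = 54;  163 + 54 = 217

217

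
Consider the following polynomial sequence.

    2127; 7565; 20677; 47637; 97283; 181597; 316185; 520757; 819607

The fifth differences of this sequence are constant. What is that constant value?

D1: 5438, 13112, 26960, 49646, 84314, 134588, 204572, 298850
D2: 7674, 13848, 22686, 34668, 50274, 69984, 94278
D3: 6174, 8838, 11982, 15606, 19710, 24294
D4: 2664, 3144, 3624, 4104, 4584
D5: 480, 480, 480, 480

480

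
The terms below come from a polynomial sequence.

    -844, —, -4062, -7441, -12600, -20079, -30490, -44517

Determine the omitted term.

Using the last 6 terms:
First differences: -3379, -5159, -7479, -10411, -14027
Second differences: -1780, -2320, -2932, -3616
Third differences: -540, -612, -684
Fourth differences: -72, -72
Constant fourth difference = -72.
Extend backward: -540 + 72 = -468;  -1780 + 468 = -1312;  -3379 + 1312 = -2067;  -4062 + 2067 = -1995

-1995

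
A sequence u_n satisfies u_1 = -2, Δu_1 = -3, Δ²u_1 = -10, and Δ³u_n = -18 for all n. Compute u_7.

-530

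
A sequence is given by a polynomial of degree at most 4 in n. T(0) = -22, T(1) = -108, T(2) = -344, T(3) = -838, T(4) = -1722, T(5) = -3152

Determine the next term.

-5308

D1: -86, -236, -494, -884, -1430
D2: -150, -258, -390, -546
D3: -108, -132, -156
D4: -24, -24
Constant fourth difference = -24, so extend:
-156 − 24 = -180;  -546 − 180 = -726;  -1430 − 726 = -2156;  -3152 − 2156 = -5308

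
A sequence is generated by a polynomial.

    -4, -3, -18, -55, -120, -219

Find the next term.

D1: 1  -15  -37  -65  -99
D2: -16  -22  -28  -34
D3: -6  -6  -6
Third differences constant at -6.
-34 − 6 = -40;  -99 − 40 = -139;  -219 − 139 = -358

-358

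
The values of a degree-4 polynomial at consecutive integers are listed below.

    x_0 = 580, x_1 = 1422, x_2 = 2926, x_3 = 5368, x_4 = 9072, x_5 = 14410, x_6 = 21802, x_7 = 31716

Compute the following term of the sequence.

44668

D1: 842, 1504, 2442, 3704, 5338, 7392, 9914
D2: 662, 938, 1262, 1634, 2054, 2522
D3: 276, 324, 372, 420, 468
D4: 48, 48, 48, 48
Constant fourth difference = 48, so extend:
468 + 48 = 516;  2522 + 516 = 3038;  9914 + 3038 = 12952;  31716 + 12952 = 44668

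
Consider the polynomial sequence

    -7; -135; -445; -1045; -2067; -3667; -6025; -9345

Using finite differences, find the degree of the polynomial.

4

First differences: -128, -310, -600, -1022, -1600, -2358, -3320
Second differences: -182, -290, -422, -578, -758, -962
Third differences: -108, -132, -156, -180, -204
Fourth differences: -24, -24, -24, -24
The fourth differences are constant, so the polynomial has degree 4.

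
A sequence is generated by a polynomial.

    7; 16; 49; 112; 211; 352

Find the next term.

Δ: 9  33  63  99  141
Δ²: 24  30  36  42
Δ³: 6  6  6
Constant third difference = 6, so extend:
42 + 6 = 48;  141 + 48 = 189;  352 + 189 = 541

541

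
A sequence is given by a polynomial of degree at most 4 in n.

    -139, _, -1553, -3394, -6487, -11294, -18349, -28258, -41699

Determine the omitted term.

Using the last 7 terms:
Δ: -1841, -3093, -4807, -7055, -9909, -13441
Δ²: -1252, -1714, -2248, -2854, -3532
Δ³: -462, -534, -606, -678
Δ⁴: -72, -72, -72
Constant fourth difference = -72.
Extend backward: -462 + 72 = -390;  -1252 + 390 = -862;  -1841 + 862 = -979;  -1553 + 979 = -574

-574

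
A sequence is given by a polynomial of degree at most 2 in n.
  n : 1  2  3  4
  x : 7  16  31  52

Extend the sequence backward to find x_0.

Δ: 9  15  21
Δ²: 6  6
The second differences are constant at 6.
Work back: 9 − 6 = 3;  7 − 3 = 4

4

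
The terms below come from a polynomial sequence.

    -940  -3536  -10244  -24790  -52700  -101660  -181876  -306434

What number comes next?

-2596, -6708, -14546, -27910, -48960, -80216, -124558
-4112, -7838, -13364, -21050, -31256, -44342
-3726, -5526, -7686, -10206, -13086
-1800, -2160, -2520, -2880
-360, -360, -360
Constant fifth difference = -360, so extend:
-2880 − 360 = -3240;  -13086 − 3240 = -16326;  -44342 − 16326 = -60668;  -124558 − 60668 = -185226;  -306434 − 185226 = -491660

-491660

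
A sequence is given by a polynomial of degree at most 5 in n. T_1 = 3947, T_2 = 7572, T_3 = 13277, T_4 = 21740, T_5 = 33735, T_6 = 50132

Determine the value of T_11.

First differences: 3625 , 5705 , 8463 , 11995 , 16397
Second differences: 2080 , 2758 , 3532 , 4402
Third differences: 678 , 774 , 870
Fourth differences: 96 , 96
Constant fourth difference = 96, so extend:
870 + 96 = 966;  4402 + 966 = 5368;  16397 + 5368 = 21765;  50132 + 21765 = 71897
966 + 96 = 1062;  5368 + 1062 = 6430;  21765 + 6430 = 28195;  71897 + 28195 = 100092
1062 + 96 = 1158;  6430 + 1158 = 7588;  28195 + 7588 = 35783;  100092 + 35783 = 135875
1158 + 96 = 1254;  7588 + 1254 = 8842;  35783 + 8842 = 44625;  135875 + 44625 = 180500
1254 + 96 = 1350;  8842 + 1350 = 10192;  44625 + 10192 = 54817;  180500 + 54817 = 235317

235317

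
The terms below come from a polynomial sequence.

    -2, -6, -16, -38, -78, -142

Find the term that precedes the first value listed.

2

Δ: -4  -10  -22  -40  -64
Δ²: -6  -12  -18  -24
Δ³: -6  -6  -6
The third differences are constant at -6.
Work back: -6 + 6 = 0;  -4 + 0 = -4;  -2 + 4 = 2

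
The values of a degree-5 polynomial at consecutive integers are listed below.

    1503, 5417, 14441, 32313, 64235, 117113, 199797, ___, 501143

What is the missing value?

323321

Using the first 7 terms:
First differences: 3914, 9024, 17872, 31922, 52878, 82684
Second differences: 5110, 8848, 14050, 20956, 29806
Third differences: 3738, 5202, 6906, 8850
Fourth differences: 1464, 1704, 1944
Fifth differences: 240, 240
Constant fifth difference = 240.
Extend forward: 1944 + 240 = 2184;  8850 + 2184 = 11034;  29806 + 11034 = 40840;  82684 + 40840 = 123524;  199797 + 123524 = 323321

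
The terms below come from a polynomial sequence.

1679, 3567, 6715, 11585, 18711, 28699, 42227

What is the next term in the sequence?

60045

D1: 1888, 3148, 4870, 7126, 9988, 13528
D2: 1260, 1722, 2256, 2862, 3540
D3: 462, 534, 606, 678
D4: 72, 72, 72
Constant fourth difference = 72, so extend:
678 + 72 = 750;  3540 + 750 = 4290;  13528 + 4290 = 17818;  42227 + 17818 = 60045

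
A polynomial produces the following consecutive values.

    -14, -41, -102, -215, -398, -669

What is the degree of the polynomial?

Δ: -27, -61, -113, -183, -271
Δ²: -34, -52, -70, -88
Δ³: -18, -18, -18
The third differences are constant, so the polynomial has degree 3.

3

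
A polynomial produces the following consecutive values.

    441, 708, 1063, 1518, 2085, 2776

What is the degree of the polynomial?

3

First differences: 267, 355, 455, 567, 691
Second differences: 88, 100, 112, 124
Third differences: 12, 12, 12
The third differences are constant, so the polynomial has degree 3.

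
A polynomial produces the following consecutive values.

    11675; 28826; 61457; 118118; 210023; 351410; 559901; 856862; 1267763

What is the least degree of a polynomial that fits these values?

5

Δ: 17151, 32631, 56661, 91905, 141387, 208491, 296961, 410901
Δ²: 15480, 24030, 35244, 49482, 67104, 88470, 113940
Δ³: 8550, 11214, 14238, 17622, 21366, 25470
Δ⁴: 2664, 3024, 3384, 3744, 4104
Δ⁵: 360, 360, 360, 360
The fifth differences are constant, so the polynomial has degree 5.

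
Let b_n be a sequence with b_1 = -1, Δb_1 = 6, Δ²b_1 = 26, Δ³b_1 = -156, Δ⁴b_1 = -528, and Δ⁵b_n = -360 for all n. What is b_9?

-65081

Build the table forward from the leading diagonal:
Δ⁵: -360, -360, -360, -360, -360, -360, -360, -360, -360
Δ⁴: -528, -888, -1248, -1608, -1968, -2328, -2688, -3048, -3408
Δ³: -156, -684, -1572, -2820, -4428, -6396, -8724, -11412, -14460
Δ²: 26, -130, -814, -2386, -5206, -9634, -16030, -24754, -36166
Δ: 6, 32, -98, -912, -3298, -8504, -18138, -34168, -58922
b: -1, 5, 37, -61, -973, -4271, -12775, -30913, -65081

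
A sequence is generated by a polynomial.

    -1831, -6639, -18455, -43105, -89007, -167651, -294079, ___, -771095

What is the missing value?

-487365

Using the first 7 terms:
Δ: -4808  -11816  -24650  -45902  -78644  -126428
Δ²: -7008  -12834  -21252  -32742  -47784
Δ³: -5826  -8418  -11490  -15042
Δ⁴: -2592  -3072  -3552
Δ⁵: -480  -480
Constant fifth difference = -480.
Extend forward: -3552 − 480 = -4032;  -15042 − 4032 = -19074;  -47784 − 19074 = -66858;  -126428 − 66858 = -193286;  -294079 − 193286 = -487365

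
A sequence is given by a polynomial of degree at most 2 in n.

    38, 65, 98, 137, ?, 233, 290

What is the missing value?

182

Using the first 4 terms:
D1: 27, 33, 39
D2: 6, 6
Constant second difference = 6.
Extend forward: 39 + 6 = 45;  137 + 45 = 182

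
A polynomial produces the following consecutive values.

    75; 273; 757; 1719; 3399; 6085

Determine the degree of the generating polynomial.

D1: 198, 484, 962, 1680, 2686
D2: 286, 478, 718, 1006
D3: 192, 240, 288
D4: 48, 48
The fourth differences are constant, so the polynomial has degree 4.

4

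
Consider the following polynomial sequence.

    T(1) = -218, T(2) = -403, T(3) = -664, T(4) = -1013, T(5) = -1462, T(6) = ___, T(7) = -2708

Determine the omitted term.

-2023

Using the first 5 terms:
Δ: -185  -261  -349  -449
Δ²: -76  -88  -100
Δ³: -12  -12
Constant third difference = -12.
Extend forward: -100 − 12 = -112;  -449 − 112 = -561;  -1462 − 561 = -2023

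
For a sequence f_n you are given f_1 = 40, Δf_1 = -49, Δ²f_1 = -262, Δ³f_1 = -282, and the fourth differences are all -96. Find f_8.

Build the table forward from the leading diagonal:
D4: -96, -96, -96, -96, -96, -96, -96, -96
D3: -282, -378, -474, -570, -666, -762, -858, -954
D2: -262, -544, -922, -1396, -1966, -2632, -3394, -4252
D1: -49, -311, -855, -1777, -3173, -5139, -7771, -11165
f: 40, -9, -320, -1175, -2952, -6125, -11264, -19035

-19035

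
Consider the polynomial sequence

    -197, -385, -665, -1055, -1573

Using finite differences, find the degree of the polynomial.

3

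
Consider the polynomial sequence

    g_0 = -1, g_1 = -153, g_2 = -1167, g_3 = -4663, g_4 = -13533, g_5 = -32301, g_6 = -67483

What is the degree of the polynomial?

5

Δ: -152, -1014, -3496, -8870, -18768, -35182
Δ²: -862, -2482, -5374, -9898, -16414
Δ³: -1620, -2892, -4524, -6516
Δ⁴: -1272, -1632, -1992
Δ⁵: -360, -360
The fifth differences are constant, so the polynomial has degree 5.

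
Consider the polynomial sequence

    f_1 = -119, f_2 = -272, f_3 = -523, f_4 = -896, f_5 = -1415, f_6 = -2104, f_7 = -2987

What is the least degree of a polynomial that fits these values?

Δ: -153, -251, -373, -519, -689, -883
Δ²: -98, -122, -146, -170, -194
Δ³: -24, -24, -24, -24
The third differences are constant, so the polynomial has degree 3.

3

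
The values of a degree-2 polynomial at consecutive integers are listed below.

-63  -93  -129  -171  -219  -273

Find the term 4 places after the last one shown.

D1: -30 , -36 , -42 , -48 , -54
D2: -6 , -6 , -6 , -6
The second differences are constant (-6).
-54 − 6 = -60;  -273 − 60 = -333
-60 − 6 = -66;  -333 − 66 = -399
-66 − 6 = -72;  -399 − 72 = -471
-72 − 6 = -78;  -471 − 78 = -549

-549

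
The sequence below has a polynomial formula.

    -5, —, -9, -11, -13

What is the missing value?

Using the last 3 terms:
D1: -2, -2
Constant first difference = -2.
Extend backward: -9 + 2 = -7

-7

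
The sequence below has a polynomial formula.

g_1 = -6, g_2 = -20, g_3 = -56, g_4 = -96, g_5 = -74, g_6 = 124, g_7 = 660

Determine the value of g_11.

11104

D1: -14 , -36 , -40 , 22 , 198 , 536
D2: -22 , -4 , 62 , 176 , 338
D3: 18 , 66 , 114 , 162
D4: 48 , 48 , 48
Fourth differences constant at 48.
162 + 48 = 210;  338 + 210 = 548;  536 + 548 = 1084;  660 + 1084 = 1744
210 + 48 = 258;  548 + 258 = 806;  1084 + 806 = 1890;  1744 + 1890 = 3634
258 + 48 = 306;  806 + 306 = 1112;  1890 + 1112 = 3002;  3634 + 3002 = 6636
306 + 48 = 354;  1112 + 354 = 1466;  3002 + 1466 = 4468;  6636 + 4468 = 11104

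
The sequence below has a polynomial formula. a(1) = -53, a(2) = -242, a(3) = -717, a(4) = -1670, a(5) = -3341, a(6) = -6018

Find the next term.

D1: -189, -475, -953, -1671, -2677
D2: -286, -478, -718, -1006
D3: -192, -240, -288
D4: -48, -48
Constant fourth difference = -48, so extend:
-288 − 48 = -336;  -1006 − 336 = -1342;  -2677 − 1342 = -4019;  -6018 − 4019 = -10037

-10037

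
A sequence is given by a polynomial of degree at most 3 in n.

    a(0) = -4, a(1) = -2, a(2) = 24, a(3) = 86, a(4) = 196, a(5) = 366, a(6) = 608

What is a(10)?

2, 26, 62, 110, 170, 242
24, 36, 48, 60, 72
12, 12, 12, 12
The third differences are constant (12).
72 + 12 = 84;  242 + 84 = 326;  608 + 326 = 934
84 + 12 = 96;  326 + 96 = 422;  934 + 422 = 1356
96 + 12 = 108;  422 + 108 = 530;  1356 + 530 = 1886
108 + 12 = 120;  530 + 120 = 650;  1886 + 650 = 2536

2536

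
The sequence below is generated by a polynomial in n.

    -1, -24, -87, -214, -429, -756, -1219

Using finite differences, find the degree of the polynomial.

Δ: -23, -63, -127, -215, -327, -463
Δ²: -40, -64, -88, -112, -136
Δ³: -24, -24, -24, -24
The third differences are constant, so the polynomial has degree 3.

3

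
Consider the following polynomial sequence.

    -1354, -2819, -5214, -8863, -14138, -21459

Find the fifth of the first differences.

Δ: -1465, -2395, -3649, -5275, -7321
Δ²: -930, -1254, -1626, -2046
Δ³: -324, -372, -420
Δ⁴: -48, -48

-7321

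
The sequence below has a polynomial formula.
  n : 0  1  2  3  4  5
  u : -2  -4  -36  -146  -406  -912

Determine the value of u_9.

-8156

D1: -2, -32, -110, -260, -506
D2: -30, -78, -150, -246
D3: -48, -72, -96
D4: -24, -24
Fourth differences constant at -24.
-96 − 24 = -120;  -246 − 120 = -366;  -506 − 366 = -872;  -912 − 872 = -1784
-120 − 24 = -144;  -366 − 144 = -510;  -872 − 510 = -1382;  -1784 − 1382 = -3166
-144 − 24 = -168;  -510 − 168 = -678;  -1382 − 678 = -2060;  -3166 − 2060 = -5226
-168 − 24 = -192;  -678 − 192 = -870;  -2060 − 870 = -2930;  -5226 − 2930 = -8156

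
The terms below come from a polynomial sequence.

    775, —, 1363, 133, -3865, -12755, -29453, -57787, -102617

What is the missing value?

Using the last 7 terms:
First differences: -1230, -3998, -8890, -16698, -28334, -44830
Second differences: -2768, -4892, -7808, -11636, -16496
Third differences: -2124, -2916, -3828, -4860
Fourth differences: -792, -912, -1032
Fifth differences: -120, -120
Constant fifth difference = -120.
Extend backward: -792 + 120 = -672;  -2124 + 672 = -1452;  -2768 + 1452 = -1316;  -1230 + 1316 = 86;  1363 − 86 = 1277

1277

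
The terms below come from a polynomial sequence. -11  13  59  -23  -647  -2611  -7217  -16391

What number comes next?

-32803

First differences: 24 , 46 , -82 , -624 , -1964 , -4606 , -9174
Second differences: 22 , -128 , -542 , -1340 , -2642 , -4568
Third differences: -150 , -414 , -798 , -1302 , -1926
Fourth differences: -264 , -384 , -504 , -624
Fifth differences: -120 , -120 , -120
Constant fifth difference = -120, so extend:
-624 − 120 = -744;  -1926 − 744 = -2670;  -4568 − 2670 = -7238;  -9174 − 7238 = -16412;  -16391 − 16412 = -32803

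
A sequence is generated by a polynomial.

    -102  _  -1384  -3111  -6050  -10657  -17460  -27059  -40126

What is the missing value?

-485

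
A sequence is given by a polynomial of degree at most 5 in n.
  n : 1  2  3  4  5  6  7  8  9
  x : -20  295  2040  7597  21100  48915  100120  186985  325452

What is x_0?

-15

Δ: 315  1745  5557  13503  27815  51205  86865  138467
Δ²: 1430  3812  7946  14312  23390  35660  51602
Δ³: 2382  4134  6366  9078  12270  15942
Δ⁴: 1752  2232  2712  3192  3672
Δ⁵: 480  480  480  480
The fifth differences are constant at 480.
Work back: 1752 − 480 = 1272;  2382 − 1272 = 1110;  1430 − 1110 = 320;  315 − 320 = -5;  -20 + 5 = -15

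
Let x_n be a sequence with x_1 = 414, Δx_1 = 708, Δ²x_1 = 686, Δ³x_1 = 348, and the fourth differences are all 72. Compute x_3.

2516

Build the table forward from the leading diagonal:
Fourth differences: 72  72  72
Third differences: 348  420  492
Second differences: 686  1034  1454
First differences: 708  1394  2428
x: 414  1122  2516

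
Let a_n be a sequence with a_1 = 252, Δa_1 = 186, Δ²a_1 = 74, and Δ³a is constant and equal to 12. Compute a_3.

Build the table forward from the leading diagonal:
Third differences: 12  12  12
Second differences: 74  86  98
First differences: 186  260  346
a: 252  438  698

698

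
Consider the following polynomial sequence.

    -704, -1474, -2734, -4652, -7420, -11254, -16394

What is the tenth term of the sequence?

D1: -770, -1260, -1918, -2768, -3834, -5140
D2: -490, -658, -850, -1066, -1306
D3: -168, -192, -216, -240
D4: -24, -24, -24
Fourth differences constant at -24.
-240 − 24 = -264;  -1306 − 264 = -1570;  -5140 − 1570 = -6710;  -16394 − 6710 = -23104
-264 − 24 = -288;  -1570 − 288 = -1858;  -6710 − 1858 = -8568;  -23104 − 8568 = -31672
-288 − 24 = -312;  -1858 − 312 = -2170;  -8568 − 2170 = -10738;  -31672 − 10738 = -42410

-42410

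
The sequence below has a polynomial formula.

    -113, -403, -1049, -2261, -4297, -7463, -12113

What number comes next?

-18649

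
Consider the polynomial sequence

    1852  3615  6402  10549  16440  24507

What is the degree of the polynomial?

4

First differences: 1763, 2787, 4147, 5891, 8067
Second differences: 1024, 1360, 1744, 2176
Third differences: 336, 384, 432
Fourth differences: 48, 48
The fourth differences are constant, so the polynomial has degree 4.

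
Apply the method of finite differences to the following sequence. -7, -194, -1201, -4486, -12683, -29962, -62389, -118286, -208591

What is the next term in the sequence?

D1: -187  -1007  -3285  -8197  -17279  -32427  -55897  -90305
D2: -820  -2278  -4912  -9082  -15148  -23470  -34408
D3: -1458  -2634  -4170  -6066  -8322  -10938
D4: -1176  -1536  -1896  -2256  -2616
D5: -360  -360  -360  -360
The fifth differences are constant (-360).
-2616 − 360 = -2976;  -10938 − 2976 = -13914;  -34408 − 13914 = -48322;  -90305 − 48322 = -138627;  -208591 − 138627 = -347218

-347218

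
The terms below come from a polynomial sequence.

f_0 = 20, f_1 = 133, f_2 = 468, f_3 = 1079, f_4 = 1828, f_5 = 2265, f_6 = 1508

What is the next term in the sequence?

-1877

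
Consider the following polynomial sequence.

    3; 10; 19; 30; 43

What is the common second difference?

D1: 7, 9, 11, 13
D2: 2, 2, 2

2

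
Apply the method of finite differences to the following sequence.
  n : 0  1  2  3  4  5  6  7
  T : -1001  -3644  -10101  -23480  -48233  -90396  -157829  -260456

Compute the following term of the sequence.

-410505

First differences: -2643, -6457, -13379, -24753, -42163, -67433, -102627
Second differences: -3814, -6922, -11374, -17410, -25270, -35194
Third differences: -3108, -4452, -6036, -7860, -9924
Fourth differences: -1344, -1584, -1824, -2064
Fifth differences: -240, -240, -240
Fifth differences constant at -240.
-2064 − 240 = -2304;  -9924 − 2304 = -12228;  -35194 − 12228 = -47422;  -102627 − 47422 = -150049;  -260456 − 150049 = -410505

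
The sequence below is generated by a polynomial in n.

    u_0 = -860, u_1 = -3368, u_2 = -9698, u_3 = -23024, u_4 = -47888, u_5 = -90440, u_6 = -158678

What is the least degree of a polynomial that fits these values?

First differences: -2508, -6330, -13326, -24864, -42552, -68238
Second differences: -3822, -6996, -11538, -17688, -25686
Third differences: -3174, -4542, -6150, -7998
Fourth differences: -1368, -1608, -1848
Fifth differences: -240, -240
The fifth differences are constant, so the polynomial has degree 5.

5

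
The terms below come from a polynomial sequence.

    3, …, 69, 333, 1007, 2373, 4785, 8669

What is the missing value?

5

Using the last 6 terms:
First differences: 264  674  1366  2412  3884
Second differences: 410  692  1046  1472
Third differences: 282  354  426
Fourth differences: 72  72
Constant fourth difference = 72.
Extend backward: 282 − 72 = 210;  410 − 210 = 200;  264 − 200 = 64;  69 − 64 = 5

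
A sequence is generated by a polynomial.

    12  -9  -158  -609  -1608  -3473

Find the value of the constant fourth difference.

-72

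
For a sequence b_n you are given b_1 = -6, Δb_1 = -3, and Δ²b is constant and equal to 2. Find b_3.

-10

Build the table forward from the leading diagonal:
D2: 2, 2, 2
D1: -3, -1, 1
b: -6, -9, -10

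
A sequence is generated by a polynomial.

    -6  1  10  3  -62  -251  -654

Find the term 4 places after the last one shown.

First differences: 7 , 9 , -7 , -65 , -189 , -403
Second differences: 2 , -16 , -58 , -124 , -214
Third differences: -18 , -42 , -66 , -90
Fourth differences: -24 , -24 , -24
The fourth differences are constant (-24).
-90 − 24 = -114;  -214 − 114 = -328;  -403 − 328 = -731;  -654 − 731 = -1385
-114 − 24 = -138;  -328 − 138 = -466;  -731 − 466 = -1197;  -1385 − 1197 = -2582
-138 − 24 = -162;  -466 − 162 = -628;  -1197 − 628 = -1825;  -2582 − 1825 = -4407
-162 − 24 = -186;  -628 − 186 = -814;  -1825 − 814 = -2639;  -4407 − 2639 = -7046

-7046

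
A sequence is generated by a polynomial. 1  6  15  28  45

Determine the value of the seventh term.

5  9  13  17
4  4  4
The second differences are constant (4).
17 + 4 = 21;  45 + 21 = 66
21 + 4 = 25;  66 + 25 = 91

91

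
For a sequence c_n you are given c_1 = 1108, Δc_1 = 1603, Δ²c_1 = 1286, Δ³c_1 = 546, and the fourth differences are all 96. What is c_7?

42376

Build the table forward from the leading diagonal:
D4: 96  96  96  96  96  96  96
D3: 546  642  738  834  930  1026  1122
D2: 1286  1832  2474  3212  4046  4976  6002
D1: 1603  2889  4721  7195  10407  14453  19429
c: 1108  2711  5600  10321  17516  27923  42376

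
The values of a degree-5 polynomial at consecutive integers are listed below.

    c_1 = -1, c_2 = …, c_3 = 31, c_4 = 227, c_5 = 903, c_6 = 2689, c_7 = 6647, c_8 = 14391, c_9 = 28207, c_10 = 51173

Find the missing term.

Using the last 8 terms:
196, 676, 1786, 3958, 7744, 13816, 22966
480, 1110, 2172, 3786, 6072, 9150
630, 1062, 1614, 2286, 3078
432, 552, 672, 792
120, 120, 120
Constant fifth difference = 120.
Extend backward: 432 − 120 = 312;  630 − 312 = 318;  480 − 318 = 162;  196 − 162 = 34;  31 − 34 = -3

-3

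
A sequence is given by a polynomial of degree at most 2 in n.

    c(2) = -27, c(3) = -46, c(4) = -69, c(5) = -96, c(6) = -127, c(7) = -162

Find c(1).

-12

-19, -23, -27, -31, -35
-4, -4, -4, -4
The second differences are constant at -4.
Work back: -19 + 4 = -15;  -27 + 15 = -12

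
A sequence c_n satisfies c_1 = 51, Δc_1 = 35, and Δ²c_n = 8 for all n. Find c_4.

Build the table forward from the leading diagonal:
Second differences: 8  8  8  8
First differences: 35  43  51  59
c: 51  86  129  180

180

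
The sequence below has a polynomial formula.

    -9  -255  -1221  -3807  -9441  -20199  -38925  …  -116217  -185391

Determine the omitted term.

Using the first 7 terms:
First differences: -246  -966  -2586  -5634  -10758  -18726
Second differences: -720  -1620  -3048  -5124  -7968
Third differences: -900  -1428  -2076  -2844
Fourth differences: -528  -648  -768
Fifth differences: -120  -120
Constant fifth difference = -120.
Extend forward: -768 − 120 = -888;  -2844 − 888 = -3732;  -7968 − 3732 = -11700;  -18726 − 11700 = -30426;  -38925 − 30426 = -69351

-69351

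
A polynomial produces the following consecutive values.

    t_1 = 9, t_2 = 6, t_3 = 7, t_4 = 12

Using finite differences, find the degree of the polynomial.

2

First differences: -3, 1, 5
Second differences: 4, 4
The second differences are constant, so the polynomial has degree 2.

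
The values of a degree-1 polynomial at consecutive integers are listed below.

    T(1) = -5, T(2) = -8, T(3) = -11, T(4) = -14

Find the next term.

-17

D1: -3, -3, -3
The first differences are constant (-3).
-14 − 3 = -17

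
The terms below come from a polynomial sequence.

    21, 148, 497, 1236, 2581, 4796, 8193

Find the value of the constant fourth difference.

48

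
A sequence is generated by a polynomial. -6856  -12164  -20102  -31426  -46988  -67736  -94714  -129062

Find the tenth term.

-224908

Δ: -5308, -7938, -11324, -15562, -20748, -26978, -34348
Δ²: -2630, -3386, -4238, -5186, -6230, -7370
Δ³: -756, -852, -948, -1044, -1140
Δ⁴: -96, -96, -96, -96
The fourth differences are constant (-96).
-1140 − 96 = -1236;  -7370 − 1236 = -8606;  -34348 − 8606 = -42954;  -129062 − 42954 = -172016
-1236 − 96 = -1332;  -8606 − 1332 = -9938;  -42954 − 9938 = -52892;  -172016 − 52892 = -224908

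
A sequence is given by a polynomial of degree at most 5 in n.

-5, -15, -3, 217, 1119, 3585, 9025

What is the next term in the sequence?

19497

-10, 12, 220, 902, 2466, 5440
22, 208, 682, 1564, 2974
186, 474, 882, 1410
288, 408, 528
120, 120
The fifth differences are constant (120).
528 + 120 = 648;  1410 + 648 = 2058;  2974 + 2058 = 5032;  5440 + 5032 = 10472;  9025 + 10472 = 19497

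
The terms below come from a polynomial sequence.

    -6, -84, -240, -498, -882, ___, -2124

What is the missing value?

Using the first 5 terms:
Δ: -78, -156, -258, -384
Δ²: -78, -102, -126
Δ³: -24, -24
Constant third difference = -24.
Extend forward: -126 − 24 = -150;  -384 − 150 = -534;  -882 − 534 = -1416

-1416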